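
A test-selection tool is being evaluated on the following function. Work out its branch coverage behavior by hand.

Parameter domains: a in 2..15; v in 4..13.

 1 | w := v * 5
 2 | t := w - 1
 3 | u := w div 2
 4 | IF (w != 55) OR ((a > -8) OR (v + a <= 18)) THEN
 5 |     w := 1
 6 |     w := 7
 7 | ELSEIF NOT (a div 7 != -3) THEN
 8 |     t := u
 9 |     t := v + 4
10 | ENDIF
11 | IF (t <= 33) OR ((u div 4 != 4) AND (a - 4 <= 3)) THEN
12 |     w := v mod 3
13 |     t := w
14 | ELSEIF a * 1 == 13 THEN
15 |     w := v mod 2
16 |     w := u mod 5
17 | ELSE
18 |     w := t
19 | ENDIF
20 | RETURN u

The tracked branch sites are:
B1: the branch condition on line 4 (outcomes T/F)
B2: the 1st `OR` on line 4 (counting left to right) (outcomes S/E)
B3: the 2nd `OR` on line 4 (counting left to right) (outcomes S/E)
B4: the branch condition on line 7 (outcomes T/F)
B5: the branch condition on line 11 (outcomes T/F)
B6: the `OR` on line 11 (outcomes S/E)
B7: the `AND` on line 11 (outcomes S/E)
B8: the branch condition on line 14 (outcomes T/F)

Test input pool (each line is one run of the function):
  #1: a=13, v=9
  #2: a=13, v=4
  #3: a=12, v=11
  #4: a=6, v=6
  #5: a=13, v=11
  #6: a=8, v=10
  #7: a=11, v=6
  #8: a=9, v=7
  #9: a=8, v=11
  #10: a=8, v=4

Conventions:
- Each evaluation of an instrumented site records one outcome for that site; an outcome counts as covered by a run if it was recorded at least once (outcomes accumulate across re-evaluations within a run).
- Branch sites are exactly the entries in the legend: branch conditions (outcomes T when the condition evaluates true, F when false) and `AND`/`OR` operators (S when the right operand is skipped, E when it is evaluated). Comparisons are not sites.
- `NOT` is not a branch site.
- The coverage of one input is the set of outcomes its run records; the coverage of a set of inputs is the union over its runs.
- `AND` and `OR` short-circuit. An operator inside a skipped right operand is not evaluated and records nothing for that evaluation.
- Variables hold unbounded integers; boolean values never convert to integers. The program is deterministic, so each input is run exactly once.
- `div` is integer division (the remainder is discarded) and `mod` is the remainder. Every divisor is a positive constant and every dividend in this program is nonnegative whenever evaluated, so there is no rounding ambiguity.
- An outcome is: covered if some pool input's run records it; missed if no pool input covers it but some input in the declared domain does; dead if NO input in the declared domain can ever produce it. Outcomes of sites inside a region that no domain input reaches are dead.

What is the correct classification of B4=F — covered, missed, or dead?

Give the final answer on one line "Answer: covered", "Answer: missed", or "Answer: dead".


no pool input records B4=F
checking all 140 inputs in the declared domain: B4=F is never recorded -> dead
Answer: dead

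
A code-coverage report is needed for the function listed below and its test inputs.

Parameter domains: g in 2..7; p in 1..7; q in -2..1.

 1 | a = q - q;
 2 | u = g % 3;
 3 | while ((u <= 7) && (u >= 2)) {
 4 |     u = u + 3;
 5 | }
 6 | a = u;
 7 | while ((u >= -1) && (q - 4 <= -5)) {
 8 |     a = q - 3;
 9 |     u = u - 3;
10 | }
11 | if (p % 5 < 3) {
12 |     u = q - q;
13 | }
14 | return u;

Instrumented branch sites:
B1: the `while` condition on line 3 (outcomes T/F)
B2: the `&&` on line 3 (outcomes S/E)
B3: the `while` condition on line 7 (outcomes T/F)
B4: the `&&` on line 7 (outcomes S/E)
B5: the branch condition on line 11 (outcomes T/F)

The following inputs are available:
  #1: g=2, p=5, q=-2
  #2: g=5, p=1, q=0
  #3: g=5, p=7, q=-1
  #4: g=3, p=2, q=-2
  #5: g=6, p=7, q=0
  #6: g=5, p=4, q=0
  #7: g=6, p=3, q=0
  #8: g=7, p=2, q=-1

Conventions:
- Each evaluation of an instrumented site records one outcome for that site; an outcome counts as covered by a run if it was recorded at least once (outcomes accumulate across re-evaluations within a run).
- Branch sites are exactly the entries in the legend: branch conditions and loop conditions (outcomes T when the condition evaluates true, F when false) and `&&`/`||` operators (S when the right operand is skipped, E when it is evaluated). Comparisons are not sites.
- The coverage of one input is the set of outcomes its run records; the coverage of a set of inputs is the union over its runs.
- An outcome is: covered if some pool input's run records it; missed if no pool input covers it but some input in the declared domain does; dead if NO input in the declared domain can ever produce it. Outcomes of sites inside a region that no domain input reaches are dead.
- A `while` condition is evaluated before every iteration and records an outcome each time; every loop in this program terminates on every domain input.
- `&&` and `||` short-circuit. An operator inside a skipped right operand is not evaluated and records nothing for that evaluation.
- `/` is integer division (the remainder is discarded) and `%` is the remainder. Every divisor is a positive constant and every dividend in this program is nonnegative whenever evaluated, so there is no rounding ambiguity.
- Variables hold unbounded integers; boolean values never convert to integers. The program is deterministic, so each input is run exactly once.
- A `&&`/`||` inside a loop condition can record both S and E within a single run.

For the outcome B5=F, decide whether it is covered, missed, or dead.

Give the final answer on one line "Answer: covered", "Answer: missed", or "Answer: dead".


B5=F is recorded by pool input(s) 6, 7 -> covered
Answer: covered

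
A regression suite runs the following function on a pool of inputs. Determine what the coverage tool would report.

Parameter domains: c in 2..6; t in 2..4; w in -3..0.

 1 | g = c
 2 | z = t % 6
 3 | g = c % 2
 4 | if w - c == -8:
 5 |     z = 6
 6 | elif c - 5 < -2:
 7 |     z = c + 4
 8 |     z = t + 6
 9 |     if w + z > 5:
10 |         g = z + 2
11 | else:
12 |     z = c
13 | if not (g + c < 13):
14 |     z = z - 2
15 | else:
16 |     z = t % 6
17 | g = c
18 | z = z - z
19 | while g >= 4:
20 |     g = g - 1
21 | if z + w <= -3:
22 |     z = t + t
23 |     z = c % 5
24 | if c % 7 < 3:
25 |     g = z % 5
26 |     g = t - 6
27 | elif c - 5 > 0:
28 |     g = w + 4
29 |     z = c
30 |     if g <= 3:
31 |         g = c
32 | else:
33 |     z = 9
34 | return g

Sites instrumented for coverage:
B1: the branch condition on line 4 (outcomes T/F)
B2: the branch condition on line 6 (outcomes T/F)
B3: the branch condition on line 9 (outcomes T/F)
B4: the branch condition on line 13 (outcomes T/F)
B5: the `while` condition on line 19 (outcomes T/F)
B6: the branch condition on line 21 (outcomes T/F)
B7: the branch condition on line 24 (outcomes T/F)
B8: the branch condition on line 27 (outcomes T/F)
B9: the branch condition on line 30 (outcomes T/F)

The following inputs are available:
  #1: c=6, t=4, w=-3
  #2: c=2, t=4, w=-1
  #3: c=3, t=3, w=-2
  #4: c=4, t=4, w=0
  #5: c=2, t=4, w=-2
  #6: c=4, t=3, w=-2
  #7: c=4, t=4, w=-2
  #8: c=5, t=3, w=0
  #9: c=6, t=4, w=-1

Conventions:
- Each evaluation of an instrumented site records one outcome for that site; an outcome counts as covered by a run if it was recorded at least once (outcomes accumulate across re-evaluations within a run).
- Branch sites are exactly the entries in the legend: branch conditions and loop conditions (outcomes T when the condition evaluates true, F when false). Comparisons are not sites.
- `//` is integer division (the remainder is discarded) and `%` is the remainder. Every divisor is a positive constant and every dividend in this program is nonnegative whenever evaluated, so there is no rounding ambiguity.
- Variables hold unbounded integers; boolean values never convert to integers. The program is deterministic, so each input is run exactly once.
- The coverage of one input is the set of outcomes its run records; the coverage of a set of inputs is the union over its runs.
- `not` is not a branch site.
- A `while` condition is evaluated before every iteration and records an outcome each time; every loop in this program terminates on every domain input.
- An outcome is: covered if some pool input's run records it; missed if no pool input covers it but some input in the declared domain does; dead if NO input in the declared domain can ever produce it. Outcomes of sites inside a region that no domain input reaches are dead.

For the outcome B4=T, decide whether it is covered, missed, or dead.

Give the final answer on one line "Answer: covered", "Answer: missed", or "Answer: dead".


B4=T is recorded by pool input(s) 2, 5 -> covered
Answer: covered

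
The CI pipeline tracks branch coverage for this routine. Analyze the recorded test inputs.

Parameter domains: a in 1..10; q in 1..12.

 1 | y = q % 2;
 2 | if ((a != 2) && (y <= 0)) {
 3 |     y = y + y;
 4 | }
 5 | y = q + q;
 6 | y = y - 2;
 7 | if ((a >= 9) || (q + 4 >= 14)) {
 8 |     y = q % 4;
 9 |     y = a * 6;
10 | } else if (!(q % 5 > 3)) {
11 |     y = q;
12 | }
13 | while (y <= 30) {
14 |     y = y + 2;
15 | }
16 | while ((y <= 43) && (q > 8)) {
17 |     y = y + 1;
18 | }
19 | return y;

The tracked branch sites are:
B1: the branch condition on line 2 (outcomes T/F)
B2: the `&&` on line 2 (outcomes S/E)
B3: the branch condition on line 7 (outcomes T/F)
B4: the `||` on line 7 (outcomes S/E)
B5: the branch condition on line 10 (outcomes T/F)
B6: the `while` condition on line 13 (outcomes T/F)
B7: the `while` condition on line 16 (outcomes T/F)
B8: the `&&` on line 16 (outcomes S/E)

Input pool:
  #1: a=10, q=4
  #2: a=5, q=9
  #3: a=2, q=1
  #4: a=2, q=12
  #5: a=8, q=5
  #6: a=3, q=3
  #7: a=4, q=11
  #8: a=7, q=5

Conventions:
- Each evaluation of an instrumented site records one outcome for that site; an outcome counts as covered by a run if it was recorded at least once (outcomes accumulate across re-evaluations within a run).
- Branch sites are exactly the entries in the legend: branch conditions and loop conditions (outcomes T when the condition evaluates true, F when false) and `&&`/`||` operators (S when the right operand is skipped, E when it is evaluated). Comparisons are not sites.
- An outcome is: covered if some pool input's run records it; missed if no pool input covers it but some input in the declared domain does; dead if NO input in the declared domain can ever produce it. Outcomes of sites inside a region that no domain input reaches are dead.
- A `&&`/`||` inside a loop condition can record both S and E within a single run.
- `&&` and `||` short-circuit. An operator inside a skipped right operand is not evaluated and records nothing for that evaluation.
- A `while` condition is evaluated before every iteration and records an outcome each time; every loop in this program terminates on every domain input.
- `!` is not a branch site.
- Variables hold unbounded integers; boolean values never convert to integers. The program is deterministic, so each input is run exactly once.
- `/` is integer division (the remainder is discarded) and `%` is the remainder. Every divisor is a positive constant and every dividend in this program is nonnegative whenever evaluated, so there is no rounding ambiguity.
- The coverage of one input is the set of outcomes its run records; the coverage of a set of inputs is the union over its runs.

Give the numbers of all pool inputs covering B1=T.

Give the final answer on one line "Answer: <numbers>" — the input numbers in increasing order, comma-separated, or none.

input #1 (a=10, q=4): hits B1=T
input #2 (a=5, q=9): never hits B1=T
input #3 (a=2, q=1): never hits B1=T
input #4 (a=2, q=12): never hits B1=T
input #5 (a=8, q=5): never hits B1=T
input #6 (a=3, q=3): never hits B1=T
input #7 (a=4, q=11): never hits B1=T
input #8 (a=7, q=5): never hits B1=T

Answer: 1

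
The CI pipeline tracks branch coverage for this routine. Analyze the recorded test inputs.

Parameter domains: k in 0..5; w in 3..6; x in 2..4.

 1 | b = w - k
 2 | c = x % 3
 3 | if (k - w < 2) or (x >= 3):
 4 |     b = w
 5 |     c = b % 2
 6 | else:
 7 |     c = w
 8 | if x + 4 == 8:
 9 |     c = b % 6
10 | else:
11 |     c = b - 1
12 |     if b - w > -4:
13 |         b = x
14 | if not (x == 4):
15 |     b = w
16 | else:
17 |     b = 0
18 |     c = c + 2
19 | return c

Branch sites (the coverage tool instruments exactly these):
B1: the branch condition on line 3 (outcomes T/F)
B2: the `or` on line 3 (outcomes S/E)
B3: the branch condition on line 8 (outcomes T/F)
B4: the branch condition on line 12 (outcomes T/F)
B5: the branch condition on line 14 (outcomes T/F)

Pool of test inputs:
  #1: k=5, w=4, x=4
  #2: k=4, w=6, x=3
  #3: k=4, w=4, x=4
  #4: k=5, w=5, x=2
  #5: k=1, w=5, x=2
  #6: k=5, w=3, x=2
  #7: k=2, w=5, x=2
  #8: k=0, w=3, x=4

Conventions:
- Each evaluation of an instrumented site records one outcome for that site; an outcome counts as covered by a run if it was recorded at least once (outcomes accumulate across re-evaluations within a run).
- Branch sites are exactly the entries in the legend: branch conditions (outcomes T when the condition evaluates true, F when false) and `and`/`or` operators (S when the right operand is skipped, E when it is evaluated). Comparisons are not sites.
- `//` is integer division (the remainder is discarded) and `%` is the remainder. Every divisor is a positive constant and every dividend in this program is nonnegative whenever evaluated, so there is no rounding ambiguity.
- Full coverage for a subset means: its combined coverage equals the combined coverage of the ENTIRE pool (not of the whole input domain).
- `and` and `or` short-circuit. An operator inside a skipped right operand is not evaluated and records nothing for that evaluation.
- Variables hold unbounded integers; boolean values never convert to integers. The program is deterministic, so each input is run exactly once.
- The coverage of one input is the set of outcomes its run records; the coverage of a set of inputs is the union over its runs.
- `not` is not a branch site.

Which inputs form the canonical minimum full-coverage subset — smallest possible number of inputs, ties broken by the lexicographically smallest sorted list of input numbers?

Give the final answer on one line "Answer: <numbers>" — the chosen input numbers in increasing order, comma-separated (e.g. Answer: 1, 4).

run #1 (k=5, w=4, x=4) records B1=T, B2=S, B3=T, B5=F
run #2 (k=4, w=6, x=3) records B1=T, B2=S, B3=F, B4=T, B5=T
run #3 (k=4, w=4, x=4) records B1=T, B2=S, B3=T, B5=F
run #4 (k=5, w=5, x=2) records B1=T, B2=S, B3=F, B4=T, B5=T
run #5 (k=1, w=5, x=2) records B1=T, B2=S, B3=F, B4=T, B5=T
run #6 (k=5, w=3, x=2) records B1=F, B2=E, B3=F, B4=F, B5=T
run #7 (k=2, w=5, x=2) records B1=T, B2=S, B3=F, B4=T, B5=T
run #8 (k=0, w=3, x=4) records B1=T, B2=S, B3=T, B5=F
union over all inputs: B1=T, B1=F, B2=S, B2=E, B3=T, B3=F, B4=T, B4=F, B5=T, B5=F (10 outcomes)
size 1 is not enough: best union over all size-1 subsets is 5/10
size 2 is not enough: best union over all size-2 subsets is 9/10
size 3: inputs {1, 2, 6} cover all 10 outcomes, and no lexicographically smaller subset of this size does

Answer: 1, 2, 6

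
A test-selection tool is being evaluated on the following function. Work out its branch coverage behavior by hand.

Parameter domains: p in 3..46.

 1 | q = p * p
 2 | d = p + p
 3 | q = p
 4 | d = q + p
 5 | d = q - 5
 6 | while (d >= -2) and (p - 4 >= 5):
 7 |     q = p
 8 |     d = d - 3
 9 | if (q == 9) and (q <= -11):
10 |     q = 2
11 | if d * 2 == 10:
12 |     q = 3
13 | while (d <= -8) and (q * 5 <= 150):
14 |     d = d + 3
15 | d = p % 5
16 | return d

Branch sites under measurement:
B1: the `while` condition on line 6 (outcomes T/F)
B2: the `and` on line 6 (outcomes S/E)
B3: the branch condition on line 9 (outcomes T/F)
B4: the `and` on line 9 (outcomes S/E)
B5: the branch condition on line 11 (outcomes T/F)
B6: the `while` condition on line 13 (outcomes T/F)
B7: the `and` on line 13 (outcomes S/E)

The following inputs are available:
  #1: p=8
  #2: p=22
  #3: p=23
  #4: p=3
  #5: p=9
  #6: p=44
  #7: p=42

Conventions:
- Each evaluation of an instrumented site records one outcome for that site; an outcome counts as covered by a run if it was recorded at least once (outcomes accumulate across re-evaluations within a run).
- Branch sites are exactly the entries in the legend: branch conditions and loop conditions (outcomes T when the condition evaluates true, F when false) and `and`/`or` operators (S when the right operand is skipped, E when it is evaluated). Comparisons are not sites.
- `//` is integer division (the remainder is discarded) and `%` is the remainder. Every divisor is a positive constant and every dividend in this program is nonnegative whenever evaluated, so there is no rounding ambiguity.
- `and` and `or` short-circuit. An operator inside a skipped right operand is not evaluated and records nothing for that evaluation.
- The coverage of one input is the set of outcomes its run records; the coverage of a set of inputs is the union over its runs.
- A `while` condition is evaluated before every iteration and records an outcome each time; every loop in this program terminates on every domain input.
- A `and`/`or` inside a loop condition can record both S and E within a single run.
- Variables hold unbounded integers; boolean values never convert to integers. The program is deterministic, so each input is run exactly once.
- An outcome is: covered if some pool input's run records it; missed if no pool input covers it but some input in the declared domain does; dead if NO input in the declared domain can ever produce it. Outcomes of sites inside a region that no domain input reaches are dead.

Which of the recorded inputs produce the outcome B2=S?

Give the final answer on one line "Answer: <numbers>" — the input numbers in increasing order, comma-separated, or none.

input #1 (p=8): misses B2=S
input #2 (p=22): covers B2=S
input #3 (p=23): covers B2=S
input #4 (p=3): misses B2=S
input #5 (p=9): covers B2=S
input #6 (p=44): covers B2=S
input #7 (p=42): covers B2=S

Answer: 2, 3, 5, 6, 7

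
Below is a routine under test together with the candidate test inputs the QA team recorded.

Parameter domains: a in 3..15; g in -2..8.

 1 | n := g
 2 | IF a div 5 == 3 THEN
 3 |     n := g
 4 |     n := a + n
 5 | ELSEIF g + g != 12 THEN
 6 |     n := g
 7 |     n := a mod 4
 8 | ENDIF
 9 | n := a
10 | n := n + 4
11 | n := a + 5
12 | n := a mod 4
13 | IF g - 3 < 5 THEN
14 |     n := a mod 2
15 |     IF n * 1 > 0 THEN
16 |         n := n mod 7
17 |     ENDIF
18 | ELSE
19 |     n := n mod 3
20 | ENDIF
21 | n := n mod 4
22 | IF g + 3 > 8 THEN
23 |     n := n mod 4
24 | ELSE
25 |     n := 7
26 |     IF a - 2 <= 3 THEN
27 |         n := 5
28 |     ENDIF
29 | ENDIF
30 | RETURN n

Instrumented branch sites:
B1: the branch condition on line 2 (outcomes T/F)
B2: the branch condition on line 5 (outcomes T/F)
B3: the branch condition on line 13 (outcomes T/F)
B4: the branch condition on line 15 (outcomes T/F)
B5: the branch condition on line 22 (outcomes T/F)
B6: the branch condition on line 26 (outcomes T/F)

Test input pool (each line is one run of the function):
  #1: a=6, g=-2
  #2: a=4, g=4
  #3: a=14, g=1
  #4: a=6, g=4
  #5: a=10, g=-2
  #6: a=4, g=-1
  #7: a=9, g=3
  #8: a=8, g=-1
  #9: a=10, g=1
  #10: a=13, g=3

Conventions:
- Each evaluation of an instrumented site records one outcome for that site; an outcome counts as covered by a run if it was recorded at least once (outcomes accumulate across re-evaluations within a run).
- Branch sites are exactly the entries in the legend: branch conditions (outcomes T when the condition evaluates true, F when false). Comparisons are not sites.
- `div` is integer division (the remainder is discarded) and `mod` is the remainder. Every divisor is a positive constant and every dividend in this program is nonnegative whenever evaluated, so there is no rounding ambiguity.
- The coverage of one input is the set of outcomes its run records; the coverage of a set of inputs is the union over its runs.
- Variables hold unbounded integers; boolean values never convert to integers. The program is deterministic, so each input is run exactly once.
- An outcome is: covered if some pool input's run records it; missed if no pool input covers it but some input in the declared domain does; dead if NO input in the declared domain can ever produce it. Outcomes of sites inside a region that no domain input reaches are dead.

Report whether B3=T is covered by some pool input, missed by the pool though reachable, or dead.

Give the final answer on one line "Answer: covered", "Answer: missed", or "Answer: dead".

B3=T is recorded by pool input(s) 1, 2, 3, 4, 5, 6, 7, 8, 9, 10 -> covered

Answer: covered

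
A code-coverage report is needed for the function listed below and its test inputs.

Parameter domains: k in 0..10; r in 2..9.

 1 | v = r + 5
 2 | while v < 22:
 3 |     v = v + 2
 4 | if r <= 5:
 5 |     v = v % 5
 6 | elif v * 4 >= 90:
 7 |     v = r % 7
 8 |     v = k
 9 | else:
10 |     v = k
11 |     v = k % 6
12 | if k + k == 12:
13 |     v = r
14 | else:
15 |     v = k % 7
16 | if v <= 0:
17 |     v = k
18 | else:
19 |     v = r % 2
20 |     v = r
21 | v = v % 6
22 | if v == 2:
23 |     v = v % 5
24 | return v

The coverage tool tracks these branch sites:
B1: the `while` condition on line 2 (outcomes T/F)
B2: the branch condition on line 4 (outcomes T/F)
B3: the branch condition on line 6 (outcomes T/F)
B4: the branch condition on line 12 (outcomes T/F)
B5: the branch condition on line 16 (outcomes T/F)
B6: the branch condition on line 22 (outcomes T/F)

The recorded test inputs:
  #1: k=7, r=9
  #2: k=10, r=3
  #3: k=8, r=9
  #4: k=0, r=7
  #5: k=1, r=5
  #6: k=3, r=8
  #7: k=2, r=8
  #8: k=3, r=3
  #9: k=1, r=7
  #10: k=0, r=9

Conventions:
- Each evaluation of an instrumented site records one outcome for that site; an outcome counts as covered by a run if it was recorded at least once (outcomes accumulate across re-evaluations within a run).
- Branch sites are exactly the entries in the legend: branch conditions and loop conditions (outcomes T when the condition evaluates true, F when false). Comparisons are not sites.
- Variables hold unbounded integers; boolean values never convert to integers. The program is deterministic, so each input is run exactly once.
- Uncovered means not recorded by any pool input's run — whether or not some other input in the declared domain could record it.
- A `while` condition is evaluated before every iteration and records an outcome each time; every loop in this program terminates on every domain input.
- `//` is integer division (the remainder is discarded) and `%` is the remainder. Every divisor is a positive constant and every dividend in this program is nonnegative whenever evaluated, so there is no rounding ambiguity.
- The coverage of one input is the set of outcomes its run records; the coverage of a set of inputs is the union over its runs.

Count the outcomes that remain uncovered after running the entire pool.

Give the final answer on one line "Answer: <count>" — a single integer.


run #1 (k=7, r=9) runs B1->T, B1->T, B1->T, B1->T, B1->F, B2->F, B3->F, B4->F, B5->T, B6->F; records B1=T, B1=F, B2=F, B3=F, B4=F, B5=T, B6=F
run #2 (k=10, r=3) runs B1->T, B1->T, B1->T, B1->T, B1->T, B1->T, B1->T, B1->F, B2->T, B4->F, B5->F, B6->F; records B1=T, B1=F, B2=T, B4=F, B5=F, B6=F
run #3 (k=8, r=9) runs B1->T, B1->T, B1->T, B1->T, B1->F, B2->F, B3->F, B4->F, B5->F, B6->F; records B1=T, B1=F, B2=F, B3=F, B4=F, B5=F, B6=F
run #4 (k=0, r=7) runs B1->T, B1->T, B1->T, B1->T, B1->T, B1->F, B2->F, B3->F, B4->F, B5->T, B6->F; records B1=T, B1=F, B2=F, B3=F, B4=F, B5=T, B6=F
run #5 (k=1, r=5) runs B1->T, B1->T, B1->T, B1->T, B1->T, B1->T, B1->F, B2->T, B4->F, B5->F, B6->F; records B1=T, B1=F, B2=T, B4=F, B5=F, B6=F
run #6 (k=3, r=8) runs B1->T, B1->T, B1->T, B1->T, B1->T, B1->F, B2->F, B3->T, B4->F, B5->F, B6->T; records B1=T, B1=F, B2=F, B3=T, B4=F, B5=F, B6=T
run #7 (k=2, r=8) runs B1->T, B1->T, B1->T, B1->T, B1->T, B1->F, B2->F, B3->T, B4->F, B5->F, B6->T; records B1=T, B1=F, B2=F, B3=T, B4=F, B5=F, B6=T
run #8 (k=3, r=3) runs B1->T, B1->T, B1->T, B1->T, B1->T, B1->T, B1->T, B1->F, B2->T, B4->F, B5->F, B6->F; records B1=T, B1=F, B2=T, B4=F, B5=F, B6=F
run #9 (k=1, r=7) runs B1->T, B1->T, B1->T, B1->T, B1->T, B1->F, B2->F, B3->F, B4->F, B5->F, B6->F; records B1=T, B1=F, B2=F, B3=F, B4=F, B5=F, B6=F
run #10 (k=0, r=9) runs B1->T, B1->T, B1->T, B1->T, B1->F, B2->F, B3->F, B4->F, B5->T, B6->F; records B1=T, B1=F, B2=F, B3=F, B4=F, B5=T, B6=F
union over the pool: B1=T, B1=F, B2=T, B2=F, B3=T, B3=F, B4=F, B5=T, B5=F, B6=T, B6=F
uncovered (1 of 12): B4=T
Answer: 1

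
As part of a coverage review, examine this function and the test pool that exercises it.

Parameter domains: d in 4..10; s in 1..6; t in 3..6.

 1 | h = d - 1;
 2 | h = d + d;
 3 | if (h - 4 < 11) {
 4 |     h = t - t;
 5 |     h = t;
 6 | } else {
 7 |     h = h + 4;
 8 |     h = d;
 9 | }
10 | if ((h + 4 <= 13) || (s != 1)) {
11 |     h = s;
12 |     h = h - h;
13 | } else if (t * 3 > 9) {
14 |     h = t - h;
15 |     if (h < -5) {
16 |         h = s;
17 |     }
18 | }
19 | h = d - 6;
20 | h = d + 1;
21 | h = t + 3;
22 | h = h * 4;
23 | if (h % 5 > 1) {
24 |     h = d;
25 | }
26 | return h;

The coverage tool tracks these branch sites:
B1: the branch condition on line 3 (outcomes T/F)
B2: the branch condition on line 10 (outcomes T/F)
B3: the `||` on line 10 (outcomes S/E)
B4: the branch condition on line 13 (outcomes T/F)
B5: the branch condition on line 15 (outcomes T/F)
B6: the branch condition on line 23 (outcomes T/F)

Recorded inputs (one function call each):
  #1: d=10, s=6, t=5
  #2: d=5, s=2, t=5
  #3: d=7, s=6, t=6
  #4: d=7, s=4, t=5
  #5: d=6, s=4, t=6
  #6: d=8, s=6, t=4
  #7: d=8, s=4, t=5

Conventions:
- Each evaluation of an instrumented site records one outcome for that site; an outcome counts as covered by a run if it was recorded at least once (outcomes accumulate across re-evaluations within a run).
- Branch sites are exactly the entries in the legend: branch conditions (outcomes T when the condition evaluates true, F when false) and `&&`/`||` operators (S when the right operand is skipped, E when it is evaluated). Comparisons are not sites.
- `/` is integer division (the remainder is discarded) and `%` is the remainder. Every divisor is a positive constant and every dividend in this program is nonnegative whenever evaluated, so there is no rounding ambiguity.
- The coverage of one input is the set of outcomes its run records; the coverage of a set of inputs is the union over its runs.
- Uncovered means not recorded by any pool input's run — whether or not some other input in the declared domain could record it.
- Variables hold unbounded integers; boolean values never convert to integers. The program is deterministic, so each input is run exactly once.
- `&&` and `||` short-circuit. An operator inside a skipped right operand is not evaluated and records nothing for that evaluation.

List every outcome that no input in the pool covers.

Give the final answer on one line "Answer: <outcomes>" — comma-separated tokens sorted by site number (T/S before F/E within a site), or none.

input #1, d=10, s=6, t=5: events B1->F, B3->E, B2->T, B6->T; outcomes B1=F, B2=T, B3=E, B6=T
input #2, d=5, s=2, t=5: events B1->T, B3->S, B2->T, B6->T; outcomes B1=T, B2=T, B3=S, B6=T
input #3, d=7, s=6, t=6: events B1->T, B3->S, B2->T, B6->F; outcomes B1=T, B2=T, B3=S, B6=F
input #4, d=7, s=4, t=5: events B1->T, B3->S, B2->T, B6->T; outcomes B1=T, B2=T, B3=S, B6=T
input #5, d=6, s=4, t=6: events B1->T, B3->S, B2->T, B6->F; outcomes B1=T, B2=T, B3=S, B6=F
input #6, d=8, s=6, t=4: events B1->F, B3->S, B2->T, B6->T; outcomes B1=F, B2=T, B3=S, B6=T
input #7, d=8, s=4, t=5: events B1->F, B3->S, B2->T, B6->T; outcomes B1=F, B2=T, B3=S, B6=T
union over the pool: B1=T, B1=F, B2=T, B3=S, B3=E, B6=T, B6=F
uncovered (5 of 12): B2=F, B4=T, B4=F, B5=T, B5=F

Answer: B2=F, B4=T, B4=F, B5=T, B5=F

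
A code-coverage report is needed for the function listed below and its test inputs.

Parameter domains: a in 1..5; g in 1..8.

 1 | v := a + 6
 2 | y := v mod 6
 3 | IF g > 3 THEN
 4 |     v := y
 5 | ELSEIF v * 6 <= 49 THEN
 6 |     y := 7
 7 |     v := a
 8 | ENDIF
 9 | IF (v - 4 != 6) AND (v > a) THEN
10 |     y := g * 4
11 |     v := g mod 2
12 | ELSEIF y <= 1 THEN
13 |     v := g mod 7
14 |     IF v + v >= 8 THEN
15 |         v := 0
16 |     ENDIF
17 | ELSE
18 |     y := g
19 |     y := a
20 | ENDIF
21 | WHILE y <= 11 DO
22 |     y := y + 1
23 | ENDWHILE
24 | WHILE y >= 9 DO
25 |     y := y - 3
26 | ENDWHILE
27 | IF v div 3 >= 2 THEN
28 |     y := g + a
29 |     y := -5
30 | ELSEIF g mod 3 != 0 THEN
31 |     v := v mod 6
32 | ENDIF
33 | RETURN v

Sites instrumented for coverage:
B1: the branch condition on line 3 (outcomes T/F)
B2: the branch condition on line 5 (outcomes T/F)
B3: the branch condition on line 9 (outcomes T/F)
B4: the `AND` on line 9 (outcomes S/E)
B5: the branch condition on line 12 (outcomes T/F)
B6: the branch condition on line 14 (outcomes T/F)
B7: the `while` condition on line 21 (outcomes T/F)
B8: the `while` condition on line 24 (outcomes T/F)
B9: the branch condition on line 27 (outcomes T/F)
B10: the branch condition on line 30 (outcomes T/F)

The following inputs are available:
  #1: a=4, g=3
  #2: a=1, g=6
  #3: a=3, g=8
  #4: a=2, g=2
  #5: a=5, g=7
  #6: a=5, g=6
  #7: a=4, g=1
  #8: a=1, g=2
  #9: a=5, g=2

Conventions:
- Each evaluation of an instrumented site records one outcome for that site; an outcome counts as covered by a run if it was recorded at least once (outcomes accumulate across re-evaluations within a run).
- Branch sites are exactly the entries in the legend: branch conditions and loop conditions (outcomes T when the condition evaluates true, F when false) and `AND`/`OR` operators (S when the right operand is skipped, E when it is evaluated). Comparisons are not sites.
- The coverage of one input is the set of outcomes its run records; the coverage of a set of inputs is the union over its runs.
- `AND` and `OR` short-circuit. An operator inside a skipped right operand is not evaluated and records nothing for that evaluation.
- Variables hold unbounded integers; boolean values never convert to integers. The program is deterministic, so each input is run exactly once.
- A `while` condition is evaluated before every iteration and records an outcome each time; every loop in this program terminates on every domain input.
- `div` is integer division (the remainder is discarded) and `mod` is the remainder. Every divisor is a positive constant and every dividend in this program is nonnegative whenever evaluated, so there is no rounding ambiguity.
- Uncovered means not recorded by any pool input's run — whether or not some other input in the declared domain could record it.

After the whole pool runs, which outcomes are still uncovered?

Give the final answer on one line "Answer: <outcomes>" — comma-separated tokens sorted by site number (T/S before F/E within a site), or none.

test 1 (a=4, g=3) fires B1->F, B2->F, B4->S, B3->F, B5->F, B7->T, B7->T, B7->T, B7->T, B7->T, B7->T, B7->T, B7->T, B7->F, ...; hits B1=F, B2=F, B3=F, B4=S, B5=F, B7=T, B7=F, B8=T, B8=F, B9=T
test 2 (a=1, g=6) fires B1->T, B4->E, B3->F, B5->T, B6->T, B7->T, B7->T, B7->T, B7->T, B7->T, B7->T, B7->T, B7->T, B7->T, ...; hits B1=T, B3=F, B4=E, B5=T, B6=T, B7=T, B7=F, B8=T, B8=F, B9=F, B10=F
test 3 (a=3, g=8) fires B1->T, B4->E, B3->F, B5->F, B7->T, B7->T, B7->T, B7->T, B7->T, B7->T, B7->T, B7->T, B7->T, B7->F, ...; hits B1=T, B3=F, B4=E, B5=F, B7=T, B7=F, B8=T, B8=F, B9=F, B10=T
test 4 (a=2, g=2) fires B1->F, B2->T, B4->E, B3->F, B5->F, B7->T, B7->T, B7->T, B7->T, B7->T, B7->T, B7->T, B7->T, B7->T, ...; hits B1=F, B2=T, B3=F, B4=E, B5=F, B7=T, B7=F, B8=T, B8=F, B9=F, B10=T
test 5 (a=5, g=7) fires B1->T, B4->E, B3->F, B5->F, B7->T, B7->T, B7->T, B7->T, B7->T, B7->T, B7->T, B7->F, B8->T, B8->T, ...; hits B1=T, B3=F, B4=E, B5=F, B7=T, B7=F, B8=T, B8=F, B9=F, B10=T
test 6 (a=5, g=6) fires B1->T, B4->E, B3->F, B5->F, B7->T, B7->T, B7->T, B7->T, B7->T, B7->T, B7->T, B7->F, B8->T, B8->T, ...; hits B1=T, B3=F, B4=E, B5=F, B7=T, B7=F, B8=T, B8=F, B9=F, B10=F
test 7 (a=4, g=1) fires B1->F, B2->F, B4->S, B3->F, B5->F, B7->T, B7->T, B7->T, B7->T, B7->T, B7->T, B7->T, B7->T, B7->F, ...; hits B1=F, B2=F, B3=F, B4=S, B5=F, B7=T, B7=F, B8=T, B8=F, B9=T
test 8 (a=1, g=2) fires B1->F, B2->T, B4->E, B3->F, B5->F, B7->T, B7->T, B7->T, B7->T, B7->T, B7->T, B7->T, B7->T, B7->T, ...; hits B1=F, B2=T, B3=F, B4=E, B5=F, B7=T, B7=F, B8=T, B8=F, B9=F, B10=T
test 9 (a=5, g=2) fires B1->F, B2->F, B4->E, B3->T, B7->T, B7->T, B7->T, B7->T, B7->F, B8->T, B8->T, B8->F, B9->F, B10->T; hits B1=F, B2=F, B3=T, B4=E, B7=T, B7=F, B8=T, B8=F, B9=F, B10=T
union over the pool: B1=T, B1=F, B2=T, B2=F, B3=T, B3=F, B4=S, B4=E, B5=T, B5=F, B6=T, B7=T, B7=F, B8=T, B8=F, B9=T, B9=F, B10=T, B10=F
uncovered (1 of 20): B6=F

Answer: B6=F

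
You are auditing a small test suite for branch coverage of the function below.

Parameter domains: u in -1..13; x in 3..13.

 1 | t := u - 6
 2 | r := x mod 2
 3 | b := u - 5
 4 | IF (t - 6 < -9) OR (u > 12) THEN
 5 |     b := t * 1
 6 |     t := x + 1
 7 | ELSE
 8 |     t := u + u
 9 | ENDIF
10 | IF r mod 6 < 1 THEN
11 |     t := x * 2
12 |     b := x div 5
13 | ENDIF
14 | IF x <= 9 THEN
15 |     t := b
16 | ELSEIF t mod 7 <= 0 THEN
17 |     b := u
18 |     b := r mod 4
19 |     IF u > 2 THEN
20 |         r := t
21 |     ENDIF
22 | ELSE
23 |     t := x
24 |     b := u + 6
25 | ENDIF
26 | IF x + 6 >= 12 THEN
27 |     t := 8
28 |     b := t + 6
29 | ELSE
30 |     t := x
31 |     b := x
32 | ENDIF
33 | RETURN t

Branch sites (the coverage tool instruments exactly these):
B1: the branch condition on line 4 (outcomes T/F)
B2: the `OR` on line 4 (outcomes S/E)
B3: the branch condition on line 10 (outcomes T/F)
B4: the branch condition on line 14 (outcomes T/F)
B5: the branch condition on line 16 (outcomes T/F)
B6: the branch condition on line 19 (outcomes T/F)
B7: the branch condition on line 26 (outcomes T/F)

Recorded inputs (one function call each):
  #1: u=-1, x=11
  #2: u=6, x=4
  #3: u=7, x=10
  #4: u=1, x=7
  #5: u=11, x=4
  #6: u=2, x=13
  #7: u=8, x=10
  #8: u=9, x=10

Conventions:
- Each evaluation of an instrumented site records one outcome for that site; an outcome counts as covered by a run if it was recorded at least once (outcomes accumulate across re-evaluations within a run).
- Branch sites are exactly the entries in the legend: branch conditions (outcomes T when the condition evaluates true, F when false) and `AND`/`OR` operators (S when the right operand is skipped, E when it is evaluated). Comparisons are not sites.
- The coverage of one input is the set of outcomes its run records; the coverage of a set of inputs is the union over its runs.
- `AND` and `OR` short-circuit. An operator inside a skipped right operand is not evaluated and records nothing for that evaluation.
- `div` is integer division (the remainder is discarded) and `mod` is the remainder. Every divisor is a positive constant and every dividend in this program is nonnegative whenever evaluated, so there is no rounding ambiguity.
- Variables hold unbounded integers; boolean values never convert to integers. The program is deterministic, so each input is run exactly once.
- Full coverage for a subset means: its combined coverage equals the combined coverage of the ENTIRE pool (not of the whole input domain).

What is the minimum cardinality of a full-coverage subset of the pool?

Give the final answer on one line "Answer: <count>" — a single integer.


input #1, u=-1, x=11: events B2->S, B1->T, B3->F, B4->F, B5->F, B7->T; outcomes B1=T, B2=S, B3=F, B4=F, B5=F, B7=T
input #2, u=6, x=4: events B2->E, B1->F, B3->T, B4->T, B7->F; outcomes B1=F, B2=E, B3=T, B4=T, B7=F
input #3, u=7, x=10: events B2->E, B1->F, B3->T, B4->F, B5->F, B7->T; outcomes B1=F, B2=E, B3=T, B4=F, B5=F, B7=T
input #4, u=1, x=7: events B2->S, B1->T, B3->F, B4->T, B7->T; outcomes B1=T, B2=S, B3=F, B4=T, B7=T
input #5, u=11, x=4: events B2->E, B1->F, B3->T, B4->T, B7->F; outcomes B1=F, B2=E, B3=T, B4=T, B7=F
input #6, u=2, x=13: events B2->S, B1->T, B3->F, B4->F, B5->T, B6->F, B7->T; outcomes B1=T, B2=S, B3=F, B4=F, B5=T, B6=F, B7=T
input #7, u=8, x=10: events B2->E, B1->F, B3->T, B4->F, B5->F, B7->T; outcomes B1=F, B2=E, B3=T, B4=F, B5=F, B7=T
input #8, u=9, x=10: events B2->E, B1->F, B3->T, B4->F, B5->F, B7->T; outcomes B1=F, B2=E, B3=T, B4=F, B5=F, B7=T
pool-wide coverage (13 outcomes): B1=T, B1=F, B2=S, B2=E, B3=T, B3=F, B4=T, B4=F, B5=T, B5=F, B6=F, B7=T, B7=F
every size-1 subset falls short of the 13 outcomes (best: 7/13)
every size-2 subset falls short of the 13 outcomes (best: 12/13)
inputs {1, 2, 6} (size 3) cover everything; no size-3 subset with a lexicographically smaller index list covers all 13
Answer: 3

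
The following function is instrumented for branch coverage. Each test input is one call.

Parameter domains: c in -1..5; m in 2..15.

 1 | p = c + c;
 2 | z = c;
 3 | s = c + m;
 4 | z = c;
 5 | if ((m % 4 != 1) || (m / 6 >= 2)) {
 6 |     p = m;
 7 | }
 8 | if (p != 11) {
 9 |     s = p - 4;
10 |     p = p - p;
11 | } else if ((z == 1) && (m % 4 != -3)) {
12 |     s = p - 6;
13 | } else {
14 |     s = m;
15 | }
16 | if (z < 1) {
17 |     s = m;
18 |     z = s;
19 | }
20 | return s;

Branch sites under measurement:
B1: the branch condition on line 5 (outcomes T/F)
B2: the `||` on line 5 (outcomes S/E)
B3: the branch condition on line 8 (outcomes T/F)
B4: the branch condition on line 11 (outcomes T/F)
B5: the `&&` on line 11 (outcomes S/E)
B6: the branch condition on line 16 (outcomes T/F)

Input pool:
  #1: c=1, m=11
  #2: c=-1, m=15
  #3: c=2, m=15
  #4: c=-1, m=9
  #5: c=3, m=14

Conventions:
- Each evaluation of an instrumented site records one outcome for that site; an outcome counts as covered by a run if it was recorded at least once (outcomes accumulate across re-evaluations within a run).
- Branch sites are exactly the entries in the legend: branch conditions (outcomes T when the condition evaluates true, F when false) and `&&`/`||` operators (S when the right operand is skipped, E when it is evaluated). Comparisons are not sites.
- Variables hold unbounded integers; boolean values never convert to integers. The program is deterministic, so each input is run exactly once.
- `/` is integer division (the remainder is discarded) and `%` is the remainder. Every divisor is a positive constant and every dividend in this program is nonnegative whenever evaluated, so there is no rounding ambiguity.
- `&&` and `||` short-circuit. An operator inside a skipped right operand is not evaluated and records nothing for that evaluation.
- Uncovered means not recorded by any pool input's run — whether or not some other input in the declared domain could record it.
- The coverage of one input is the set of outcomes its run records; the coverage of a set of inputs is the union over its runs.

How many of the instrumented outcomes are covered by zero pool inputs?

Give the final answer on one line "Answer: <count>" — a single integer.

run #1 (c=1, m=11) runs B2->S, B1->T, B3->F, B5->E, B4->T, B6->F; records B1=T, B2=S, B3=F, B4=T, B5=E, B6=F
run #2 (c=-1, m=15) runs B2->S, B1->T, B3->T, B6->T; records B1=T, B2=S, B3=T, B6=T
run #3 (c=2, m=15) runs B2->S, B1->T, B3->T, B6->F; records B1=T, B2=S, B3=T, B6=F
run #4 (c=-1, m=9) runs B2->E, B1->F, B3->T, B6->T; records B1=F, B2=E, B3=T, B6=T
run #5 (c=3, m=14) runs B2->S, B1->T, B3->T, B6->F; records B1=T, B2=S, B3=T, B6=F
union over the pool: B1=T, B1=F, B2=S, B2=E, B3=T, B3=F, B4=T, B5=E, B6=T, B6=F
uncovered (2 of 12): B4=F, B5=S

Answer: 2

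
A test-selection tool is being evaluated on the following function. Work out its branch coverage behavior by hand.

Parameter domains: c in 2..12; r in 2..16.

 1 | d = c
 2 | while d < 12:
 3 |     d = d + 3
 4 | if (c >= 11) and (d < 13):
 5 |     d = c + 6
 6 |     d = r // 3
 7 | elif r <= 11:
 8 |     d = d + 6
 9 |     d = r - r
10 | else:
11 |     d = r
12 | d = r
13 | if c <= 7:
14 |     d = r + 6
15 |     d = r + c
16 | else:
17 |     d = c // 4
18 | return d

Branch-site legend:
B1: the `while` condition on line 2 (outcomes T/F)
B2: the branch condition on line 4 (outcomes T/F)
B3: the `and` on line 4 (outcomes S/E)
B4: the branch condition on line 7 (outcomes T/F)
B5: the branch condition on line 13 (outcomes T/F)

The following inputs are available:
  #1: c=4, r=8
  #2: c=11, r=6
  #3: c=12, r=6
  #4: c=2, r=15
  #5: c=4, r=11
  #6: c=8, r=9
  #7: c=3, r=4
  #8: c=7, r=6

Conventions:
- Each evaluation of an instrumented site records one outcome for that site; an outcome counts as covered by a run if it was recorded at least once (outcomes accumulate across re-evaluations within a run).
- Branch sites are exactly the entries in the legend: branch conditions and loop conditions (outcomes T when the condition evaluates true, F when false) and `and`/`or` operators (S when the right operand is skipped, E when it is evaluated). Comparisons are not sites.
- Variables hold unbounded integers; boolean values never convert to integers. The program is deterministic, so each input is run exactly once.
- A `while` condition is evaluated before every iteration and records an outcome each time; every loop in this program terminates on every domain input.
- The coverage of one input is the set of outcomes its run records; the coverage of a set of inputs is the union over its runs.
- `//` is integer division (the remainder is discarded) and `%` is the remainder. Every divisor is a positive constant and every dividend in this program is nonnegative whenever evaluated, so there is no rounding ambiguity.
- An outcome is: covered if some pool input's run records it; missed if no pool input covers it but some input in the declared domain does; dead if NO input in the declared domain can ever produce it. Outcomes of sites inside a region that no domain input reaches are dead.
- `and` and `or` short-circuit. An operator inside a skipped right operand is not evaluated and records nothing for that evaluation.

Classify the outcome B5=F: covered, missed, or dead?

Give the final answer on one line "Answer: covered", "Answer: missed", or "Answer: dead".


B5=F is recorded by pool input(s) 2, 3, 6 -> covered
Answer: covered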